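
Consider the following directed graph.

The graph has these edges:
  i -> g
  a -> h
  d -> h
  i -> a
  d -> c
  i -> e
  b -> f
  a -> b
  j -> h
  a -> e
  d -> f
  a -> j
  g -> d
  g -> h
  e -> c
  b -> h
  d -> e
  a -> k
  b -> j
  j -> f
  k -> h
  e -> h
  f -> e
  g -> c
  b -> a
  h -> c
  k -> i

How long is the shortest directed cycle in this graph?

For each vertex v, BFS finds the shortest path from v back to v.
The shortest such closed walk is a → b → a, length 2.

2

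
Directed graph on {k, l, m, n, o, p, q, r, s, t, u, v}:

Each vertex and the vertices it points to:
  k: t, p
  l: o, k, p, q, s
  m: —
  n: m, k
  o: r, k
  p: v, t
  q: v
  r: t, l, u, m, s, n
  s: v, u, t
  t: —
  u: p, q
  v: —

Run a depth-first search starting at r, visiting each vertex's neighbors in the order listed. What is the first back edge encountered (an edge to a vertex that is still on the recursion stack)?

DFS from r (visiting each vertex's neighbors in the order listed); mark gray on enter, black on exit:
r gray
  t gray
  t black
  l gray
    o gray
      o→r: r is gray → back edge
First back edge: o → r.

o->r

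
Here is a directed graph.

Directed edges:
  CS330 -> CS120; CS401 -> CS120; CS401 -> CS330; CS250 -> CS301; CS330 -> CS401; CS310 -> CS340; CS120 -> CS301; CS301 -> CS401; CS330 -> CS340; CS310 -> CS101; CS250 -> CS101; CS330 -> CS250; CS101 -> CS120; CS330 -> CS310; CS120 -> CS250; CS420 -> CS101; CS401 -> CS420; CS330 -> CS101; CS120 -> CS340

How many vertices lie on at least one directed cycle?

A vertex is on a directed cycle iff it belongs to a strongly connected component of size ≥ 2 (or has a self-loop).
The vertices on cycles are {CS101, CS120, CS250, CS301, CS310, CS330, CS401, CS420} — 8 in total.

8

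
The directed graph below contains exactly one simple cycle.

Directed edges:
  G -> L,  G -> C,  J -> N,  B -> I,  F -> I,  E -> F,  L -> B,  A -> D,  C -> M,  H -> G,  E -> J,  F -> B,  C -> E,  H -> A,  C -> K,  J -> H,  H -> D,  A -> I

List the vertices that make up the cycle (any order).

C, E, G, H, J

DFS with gray/black marking from C:
C gray
  E gray
    F gray
      B gray
        I gray
        I black
      B black
      F→I: I black — skip
    F black
    J gray
      N gray
      N black
      H gray
        A gray
          A→I: I black — skip
          D gray
          D black
        A black
        G gray
          G→C: C is gray → back edge
Back edge closes the cycle C → E → J → H → G → C; its vertices are {C, E, G, H, J}.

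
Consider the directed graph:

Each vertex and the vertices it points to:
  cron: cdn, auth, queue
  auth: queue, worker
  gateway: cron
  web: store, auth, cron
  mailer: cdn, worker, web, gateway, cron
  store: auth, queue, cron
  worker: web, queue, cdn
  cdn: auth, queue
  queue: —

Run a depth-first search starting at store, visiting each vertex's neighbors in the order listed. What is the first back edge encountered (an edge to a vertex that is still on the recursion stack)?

DFS from store (visiting each vertex's neighbors in the order listed); mark gray on enter, black on exit:
store gray
  auth gray
    queue gray
    queue black
    worker gray
      web gray
        web→store: store is gray → back edge
First back edge: web → store.

web->store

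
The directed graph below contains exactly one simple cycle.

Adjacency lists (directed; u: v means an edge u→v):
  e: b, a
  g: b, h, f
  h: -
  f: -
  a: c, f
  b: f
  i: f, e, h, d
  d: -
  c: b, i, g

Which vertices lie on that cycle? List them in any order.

a, c, e, i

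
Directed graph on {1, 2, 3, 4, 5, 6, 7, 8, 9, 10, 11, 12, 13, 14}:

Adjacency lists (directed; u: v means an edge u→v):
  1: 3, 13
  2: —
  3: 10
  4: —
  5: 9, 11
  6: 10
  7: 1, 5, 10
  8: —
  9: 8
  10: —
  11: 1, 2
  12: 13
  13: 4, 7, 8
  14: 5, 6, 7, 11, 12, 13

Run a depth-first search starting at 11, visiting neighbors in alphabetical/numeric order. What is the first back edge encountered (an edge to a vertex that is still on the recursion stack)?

7→1

DFS from 11 (visiting neighbors in alphabetical/numeric order); mark gray on enter, black on exit:
11 gray
  1 gray
    3 gray
      10 gray
      10 black
    3 black
    13 gray
      4 gray
      4 black
      7 gray
        7→1: 1 is gray → back edge
First back edge: 7 → 1.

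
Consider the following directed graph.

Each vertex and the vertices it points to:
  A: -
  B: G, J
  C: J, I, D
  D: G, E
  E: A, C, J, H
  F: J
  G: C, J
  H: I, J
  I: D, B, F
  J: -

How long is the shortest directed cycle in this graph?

For each vertex v, BFS finds the shortest path from v back to v.
The shortest such closed walk is C → D → G → C, length 3.

3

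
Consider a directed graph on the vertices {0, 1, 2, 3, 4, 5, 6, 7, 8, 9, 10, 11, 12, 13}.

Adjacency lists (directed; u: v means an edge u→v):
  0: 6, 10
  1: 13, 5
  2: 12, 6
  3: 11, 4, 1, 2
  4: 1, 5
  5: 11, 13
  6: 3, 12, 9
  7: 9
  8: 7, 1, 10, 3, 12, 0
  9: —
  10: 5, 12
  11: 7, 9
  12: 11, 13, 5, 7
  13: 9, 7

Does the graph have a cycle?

DFS with white/gray/black marking, starting from 9:
9 gray
9 black
0 gray
  6 gray
    3 gray
      11 gray
        7 gray
          7→9: 9 black — skip
        7 black
        11→9: 9 black — skip
      11 black
      4 gray
        1 gray
          13 gray
            13→9: 9 black — skip
            13→7: 7 black — skip
          13 black
          5 gray
            5→11: 11 black — skip
            5→13: 13 black — skip
          5 black
        1 black
        4→5: 5 black — skip
      4 black
      3→1: 1 black — skip
      2 gray
        12 gray
          12→11: 11 black — skip
          12→13: 13 black — skip
          12→5: 5 black — skip
          12→7: 7 black — skip
        12 black
        2→6: 6 is gray → back edge
Back edge found, so a cycle exists: 6 → 3 → 2 → 6.

Yes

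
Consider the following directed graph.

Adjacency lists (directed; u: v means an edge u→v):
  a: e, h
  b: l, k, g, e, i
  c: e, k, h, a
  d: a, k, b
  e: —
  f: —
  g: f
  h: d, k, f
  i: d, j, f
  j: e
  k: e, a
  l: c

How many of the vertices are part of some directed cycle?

A vertex is on a directed cycle iff it belongs to a strongly connected component of size ≥ 2 (or has a self-loop).
The vertices on cycles are {a, b, c, d, h, i, k, l} — 8 in total.

8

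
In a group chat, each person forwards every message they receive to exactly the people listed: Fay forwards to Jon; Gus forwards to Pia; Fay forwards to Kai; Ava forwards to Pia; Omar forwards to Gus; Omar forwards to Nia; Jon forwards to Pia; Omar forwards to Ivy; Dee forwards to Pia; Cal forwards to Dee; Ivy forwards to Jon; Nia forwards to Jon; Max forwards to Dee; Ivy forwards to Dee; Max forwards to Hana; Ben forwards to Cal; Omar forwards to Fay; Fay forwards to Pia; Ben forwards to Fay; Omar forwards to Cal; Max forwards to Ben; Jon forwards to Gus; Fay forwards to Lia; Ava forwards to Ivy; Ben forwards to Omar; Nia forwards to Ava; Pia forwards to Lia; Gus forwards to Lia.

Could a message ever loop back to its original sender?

No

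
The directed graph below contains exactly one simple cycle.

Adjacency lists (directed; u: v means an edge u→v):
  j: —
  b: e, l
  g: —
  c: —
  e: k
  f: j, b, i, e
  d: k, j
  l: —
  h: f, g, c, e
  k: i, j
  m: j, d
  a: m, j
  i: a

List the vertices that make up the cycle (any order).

a, d, i, k, m

DFS with gray/black marking from i:
i gray
  a gray
    m gray
      j gray
      j black
      d gray
        k gray
          k→i: i is gray → back edge
Back edge closes the cycle i → a → m → d → k → i; its vertices are {a, d, i, k, m}.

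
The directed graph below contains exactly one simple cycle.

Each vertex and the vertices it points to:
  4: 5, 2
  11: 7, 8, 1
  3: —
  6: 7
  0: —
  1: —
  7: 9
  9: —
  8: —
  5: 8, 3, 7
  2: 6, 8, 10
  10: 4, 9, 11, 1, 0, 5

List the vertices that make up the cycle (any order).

2, 4, 10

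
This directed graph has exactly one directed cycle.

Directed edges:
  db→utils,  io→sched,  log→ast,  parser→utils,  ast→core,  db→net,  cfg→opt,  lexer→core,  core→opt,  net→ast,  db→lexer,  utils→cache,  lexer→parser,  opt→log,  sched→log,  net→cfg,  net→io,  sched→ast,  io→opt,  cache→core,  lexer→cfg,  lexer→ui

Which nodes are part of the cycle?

ast, log, opt, core

DFS with gray/black marking from opt:
opt gray
  log gray
    ast gray
      core gray
        core→opt: opt is gray → back edge
Back edge closes the cycle opt → log → ast → core → opt; its vertices are {ast, log, opt, core}.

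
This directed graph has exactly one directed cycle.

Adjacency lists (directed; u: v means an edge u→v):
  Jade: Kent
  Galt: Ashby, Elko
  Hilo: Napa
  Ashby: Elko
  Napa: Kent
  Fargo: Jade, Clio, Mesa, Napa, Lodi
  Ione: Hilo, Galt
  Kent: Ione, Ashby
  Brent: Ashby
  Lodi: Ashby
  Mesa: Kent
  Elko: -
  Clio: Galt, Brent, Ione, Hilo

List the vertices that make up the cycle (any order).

Hilo, Ione, Kent, Napa

DFS with gray/black marking from Kent:
Kent gray
  Ione gray
    Hilo gray
      Napa gray
        Napa→Kent: Kent is gray → back edge
Back edge closes the cycle Kent → Ione → Hilo → Napa → Kent; its vertices are {Hilo, Ione, Kent, Napa}.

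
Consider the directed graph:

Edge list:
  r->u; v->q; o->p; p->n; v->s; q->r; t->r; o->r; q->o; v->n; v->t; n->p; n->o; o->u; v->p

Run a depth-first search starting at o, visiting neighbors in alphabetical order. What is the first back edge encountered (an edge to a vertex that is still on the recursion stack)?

n→o

DFS from o (visiting neighbors in alphabetical order); mark gray on enter, black on exit:
o gray
  p gray
    n gray
      n→o: o is gray → back edge
First back edge: n → o.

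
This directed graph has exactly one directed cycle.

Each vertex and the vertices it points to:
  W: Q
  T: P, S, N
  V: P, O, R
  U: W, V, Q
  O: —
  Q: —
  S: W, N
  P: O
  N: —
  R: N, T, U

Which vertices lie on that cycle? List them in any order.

R, U, V

DFS with gray/black marking from R:
R gray
  N gray
  N black
  T gray
    P gray
      O gray
      O black
    P black
    S gray
      W gray
        Q gray
        Q black
      W black
      S→N: N black — skip
    S black
    T→N: N black — skip
  T black
  U gray
    U→W: W black — skip
    V gray
      V→P: P black — skip
      V→O: O black — skip
      V→R: R is gray → back edge
Back edge closes the cycle R → U → V → R; its vertices are {R, U, V}.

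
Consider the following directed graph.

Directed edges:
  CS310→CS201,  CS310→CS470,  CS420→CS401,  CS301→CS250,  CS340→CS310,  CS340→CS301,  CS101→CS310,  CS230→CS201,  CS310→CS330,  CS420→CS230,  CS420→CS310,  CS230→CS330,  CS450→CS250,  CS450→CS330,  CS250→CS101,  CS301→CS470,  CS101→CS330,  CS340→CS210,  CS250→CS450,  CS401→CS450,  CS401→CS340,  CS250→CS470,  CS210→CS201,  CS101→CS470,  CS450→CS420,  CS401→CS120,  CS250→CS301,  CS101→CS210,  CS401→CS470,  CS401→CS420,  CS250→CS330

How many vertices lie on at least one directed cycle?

6

A vertex is on a directed cycle iff it belongs to a strongly connected component of size ≥ 2 (or has a self-loop).
The vertices on cycles are {CS250, CS301, CS340, CS401, CS420, CS450} — 6 in total.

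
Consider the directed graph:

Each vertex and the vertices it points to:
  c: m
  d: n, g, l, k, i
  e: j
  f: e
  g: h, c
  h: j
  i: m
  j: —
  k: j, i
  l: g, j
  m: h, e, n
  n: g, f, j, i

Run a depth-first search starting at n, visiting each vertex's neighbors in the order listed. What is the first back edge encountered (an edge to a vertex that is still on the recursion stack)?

m→n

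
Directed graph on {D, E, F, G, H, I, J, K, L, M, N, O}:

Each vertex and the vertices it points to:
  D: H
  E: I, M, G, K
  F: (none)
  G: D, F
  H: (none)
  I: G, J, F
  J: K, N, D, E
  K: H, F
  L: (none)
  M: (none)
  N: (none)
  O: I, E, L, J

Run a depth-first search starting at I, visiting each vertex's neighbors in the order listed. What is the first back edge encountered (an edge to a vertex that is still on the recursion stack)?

DFS from I (visiting each vertex's neighbors in the order listed); mark gray on enter, black on exit:
I gray
  G gray
    D gray
      H gray
      H black
    D black
    F gray
    F black
  G black
  J gray
    K gray
      K→H: H black — skip
      K→F: F black — skip
    K black
    N gray
    N black
    J→D: D black — skip
    E gray
      E→I: I is gray → back edge
First back edge: E → I.

E->I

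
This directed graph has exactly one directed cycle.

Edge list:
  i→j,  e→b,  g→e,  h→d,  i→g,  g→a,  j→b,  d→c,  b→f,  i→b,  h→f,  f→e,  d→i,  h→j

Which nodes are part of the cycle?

DFS with gray/black marking from b:
b gray
  f gray
    e gray
      e→b: b is gray → back edge
Back edge closes the cycle b → f → e → b; its vertices are {b, e, f}.

b, e, f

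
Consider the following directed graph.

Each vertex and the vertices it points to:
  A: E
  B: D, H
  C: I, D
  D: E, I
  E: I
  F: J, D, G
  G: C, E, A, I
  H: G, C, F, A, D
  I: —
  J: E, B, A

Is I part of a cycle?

I lies on a cycle iff there is a path from I back to itself.
Exploring from I, it never reaches itself; equivalently, its strongly connected component is a singleton.

No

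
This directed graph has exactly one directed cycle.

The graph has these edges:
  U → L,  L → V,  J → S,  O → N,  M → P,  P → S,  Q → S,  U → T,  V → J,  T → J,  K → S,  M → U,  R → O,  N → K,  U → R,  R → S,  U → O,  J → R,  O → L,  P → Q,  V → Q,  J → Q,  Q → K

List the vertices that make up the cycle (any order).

DFS with gray/black marking from O:
O gray
  L gray
    V gray
      J gray
        R gray
          R→O: O is gray → back edge
Back edge closes the cycle O → L → V → J → R → O; its vertices are {J, L, O, R, V}.

J, L, O, R, V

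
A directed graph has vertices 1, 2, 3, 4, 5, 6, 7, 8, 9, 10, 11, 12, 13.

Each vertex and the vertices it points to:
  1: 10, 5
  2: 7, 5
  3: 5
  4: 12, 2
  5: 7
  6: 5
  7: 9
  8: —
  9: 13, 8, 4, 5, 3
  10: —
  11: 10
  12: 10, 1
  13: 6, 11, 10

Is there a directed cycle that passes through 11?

11 lies on a cycle iff there is a path from 11 back to itself.
Exploring from 11, it never reaches itself; equivalently, its strongly connected component is a singleton.

No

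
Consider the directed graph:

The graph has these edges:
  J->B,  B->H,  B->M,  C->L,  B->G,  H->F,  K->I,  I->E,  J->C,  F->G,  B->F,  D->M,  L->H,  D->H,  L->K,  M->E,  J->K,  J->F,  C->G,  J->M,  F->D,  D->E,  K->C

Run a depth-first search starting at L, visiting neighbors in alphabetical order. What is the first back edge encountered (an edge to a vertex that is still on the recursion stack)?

D->H

DFS from L (visiting neighbors in alphabetical order); mark gray on enter, black on exit:
L gray
  H gray
    F gray
      D gray
        E gray
        E black
        D→H: H is gray → back edge
First back edge: D → H.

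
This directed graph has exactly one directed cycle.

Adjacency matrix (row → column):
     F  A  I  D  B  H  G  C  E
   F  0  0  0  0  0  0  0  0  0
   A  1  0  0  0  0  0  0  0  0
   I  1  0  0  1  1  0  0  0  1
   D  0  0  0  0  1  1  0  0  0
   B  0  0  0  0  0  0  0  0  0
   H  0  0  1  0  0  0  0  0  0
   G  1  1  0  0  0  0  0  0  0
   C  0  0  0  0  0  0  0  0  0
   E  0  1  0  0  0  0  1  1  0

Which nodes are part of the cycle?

D, H, I

DFS with gray/black marking from H:
H gray
  I gray
    F gray
    F black
    E gray
      C gray
      C black
      A gray
        A→F: F black — skip
      A black
      G gray
        G→A: A black — skip
        G→F: F black — skip
      G black
    E black
    D gray
      D→H: H is gray → back edge
Back edge closes the cycle H → I → D → H; its vertices are {D, H, I}.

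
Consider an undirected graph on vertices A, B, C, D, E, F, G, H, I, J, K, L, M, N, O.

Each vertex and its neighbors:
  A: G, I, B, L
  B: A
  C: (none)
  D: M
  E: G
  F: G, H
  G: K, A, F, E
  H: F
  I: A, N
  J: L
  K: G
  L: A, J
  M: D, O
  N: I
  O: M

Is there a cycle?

No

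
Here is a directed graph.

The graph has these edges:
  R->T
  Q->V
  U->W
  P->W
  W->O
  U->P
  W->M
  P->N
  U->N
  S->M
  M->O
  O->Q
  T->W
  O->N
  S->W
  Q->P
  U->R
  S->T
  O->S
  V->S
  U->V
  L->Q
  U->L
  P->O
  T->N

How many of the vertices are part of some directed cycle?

A vertex is on a directed cycle iff it belongs to a strongly connected component of size ≥ 2 (or has a self-loop).
The vertices on cycles are {M, O, P, Q, S, T, V, W} — 8 in total.

8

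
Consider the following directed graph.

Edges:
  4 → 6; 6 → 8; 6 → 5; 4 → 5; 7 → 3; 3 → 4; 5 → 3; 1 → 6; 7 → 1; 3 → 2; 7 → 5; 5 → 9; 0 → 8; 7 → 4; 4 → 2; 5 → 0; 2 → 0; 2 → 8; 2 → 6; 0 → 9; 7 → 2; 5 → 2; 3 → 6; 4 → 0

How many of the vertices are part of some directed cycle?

5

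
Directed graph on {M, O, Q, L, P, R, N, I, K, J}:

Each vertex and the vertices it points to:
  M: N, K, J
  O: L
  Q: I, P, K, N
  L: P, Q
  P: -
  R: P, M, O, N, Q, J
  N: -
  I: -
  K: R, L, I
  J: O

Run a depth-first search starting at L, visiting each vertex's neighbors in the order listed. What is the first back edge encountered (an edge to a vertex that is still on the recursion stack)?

M->K

DFS from L (visiting each vertex's neighbors in the order listed); mark gray on enter, black on exit:
L gray
  P gray
  P black
  Q gray
    I gray
    I black
    Q→P: P black — skip
    K gray
      R gray
        R→P: P black — skip
        M gray
          N gray
          N black
          M→K: K is gray → back edge
First back edge: M → K.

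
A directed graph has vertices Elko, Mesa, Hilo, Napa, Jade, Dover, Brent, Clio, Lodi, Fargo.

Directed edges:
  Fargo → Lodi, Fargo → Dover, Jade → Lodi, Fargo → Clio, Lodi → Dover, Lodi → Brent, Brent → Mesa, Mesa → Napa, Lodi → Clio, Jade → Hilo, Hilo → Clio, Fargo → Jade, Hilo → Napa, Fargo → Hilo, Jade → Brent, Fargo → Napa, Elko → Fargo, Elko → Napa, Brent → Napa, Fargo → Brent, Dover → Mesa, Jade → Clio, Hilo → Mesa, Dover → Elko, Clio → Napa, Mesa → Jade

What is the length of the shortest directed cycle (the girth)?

3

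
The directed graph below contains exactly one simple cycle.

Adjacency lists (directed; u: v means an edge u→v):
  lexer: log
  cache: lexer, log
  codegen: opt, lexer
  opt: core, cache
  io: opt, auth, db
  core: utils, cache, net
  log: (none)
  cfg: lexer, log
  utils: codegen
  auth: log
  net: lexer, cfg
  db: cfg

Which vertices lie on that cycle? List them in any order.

opt, core, utils, codegen

DFS with gray/black marking from opt:
opt gray
  core gray
    utils gray
      codegen gray
        codegen→opt: opt is gray → back edge
Back edge closes the cycle opt → core → utils → codegen → opt; its vertices are {opt, core, utils, codegen}.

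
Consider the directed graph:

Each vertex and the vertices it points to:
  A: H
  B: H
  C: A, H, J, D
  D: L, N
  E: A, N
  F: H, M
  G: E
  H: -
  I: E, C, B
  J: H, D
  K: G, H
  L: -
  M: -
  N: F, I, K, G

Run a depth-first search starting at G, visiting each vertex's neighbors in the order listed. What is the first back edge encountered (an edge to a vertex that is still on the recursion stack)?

DFS from G (visiting each vertex's neighbors in the order listed); mark gray on enter, black on exit:
G gray
  E gray
    A gray
      H gray
      H black
    A black
    N gray
      F gray
        F→H: H black — skip
        M gray
        M black
      F black
      I gray
        I→E: E is gray → back edge
First back edge: I → E.

I->E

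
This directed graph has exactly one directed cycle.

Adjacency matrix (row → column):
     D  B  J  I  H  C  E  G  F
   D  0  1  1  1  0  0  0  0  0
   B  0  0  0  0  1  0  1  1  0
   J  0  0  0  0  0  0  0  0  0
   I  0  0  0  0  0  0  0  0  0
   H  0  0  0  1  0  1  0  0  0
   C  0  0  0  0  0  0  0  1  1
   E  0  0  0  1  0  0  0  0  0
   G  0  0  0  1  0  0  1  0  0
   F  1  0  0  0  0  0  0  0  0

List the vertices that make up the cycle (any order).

DFS with gray/black marking from C:
C gray
  F gray
    D gray
      I gray
      I black
      B gray
        G gray
          E gray
            E→I: I black — skip
          E black
          G→I: I black — skip
        G black
        B→E: E black — skip
        H gray
          H→I: I black — skip
          H→C: C is gray → back edge
Back edge closes the cycle C → F → D → B → H → C; its vertices are {B, C, D, F, H}.

B, C, D, F, H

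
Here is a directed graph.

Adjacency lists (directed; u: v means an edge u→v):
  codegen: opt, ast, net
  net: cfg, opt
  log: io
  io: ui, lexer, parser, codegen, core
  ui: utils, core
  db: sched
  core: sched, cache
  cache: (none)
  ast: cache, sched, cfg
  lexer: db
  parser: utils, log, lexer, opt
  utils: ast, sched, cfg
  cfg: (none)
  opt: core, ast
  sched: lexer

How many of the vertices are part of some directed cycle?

6

A vertex is on a directed cycle iff it belongs to a strongly connected component of size ≥ 2 (or has a self-loop).
The vertices on cycles are {db, io, log, lexer, sched, parser} — 6 in total.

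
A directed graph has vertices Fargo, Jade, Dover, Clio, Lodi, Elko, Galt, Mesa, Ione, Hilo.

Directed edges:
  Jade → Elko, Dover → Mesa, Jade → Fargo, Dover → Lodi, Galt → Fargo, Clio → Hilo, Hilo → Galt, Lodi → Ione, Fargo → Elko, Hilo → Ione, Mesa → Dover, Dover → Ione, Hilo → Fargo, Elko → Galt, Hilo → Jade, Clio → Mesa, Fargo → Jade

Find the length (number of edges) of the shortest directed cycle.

2

For each vertex v, BFS finds the shortest path from v back to v.
The shortest such closed walk is Mesa → Dover → Mesa, length 2.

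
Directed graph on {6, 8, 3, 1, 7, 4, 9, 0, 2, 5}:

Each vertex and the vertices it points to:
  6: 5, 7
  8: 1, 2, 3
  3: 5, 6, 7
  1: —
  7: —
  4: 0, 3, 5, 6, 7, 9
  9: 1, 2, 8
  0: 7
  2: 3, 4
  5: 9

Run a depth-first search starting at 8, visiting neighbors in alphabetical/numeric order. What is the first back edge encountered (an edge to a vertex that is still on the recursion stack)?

9->2

DFS from 8 (visiting neighbors in alphabetical/numeric order); mark gray on enter, black on exit:
8 gray
  1 gray
  1 black
  2 gray
    3 gray
      5 gray
        9 gray
          9→1: 1 black — skip
          9→2: 2 is gray → back edge
First back edge: 9 → 2.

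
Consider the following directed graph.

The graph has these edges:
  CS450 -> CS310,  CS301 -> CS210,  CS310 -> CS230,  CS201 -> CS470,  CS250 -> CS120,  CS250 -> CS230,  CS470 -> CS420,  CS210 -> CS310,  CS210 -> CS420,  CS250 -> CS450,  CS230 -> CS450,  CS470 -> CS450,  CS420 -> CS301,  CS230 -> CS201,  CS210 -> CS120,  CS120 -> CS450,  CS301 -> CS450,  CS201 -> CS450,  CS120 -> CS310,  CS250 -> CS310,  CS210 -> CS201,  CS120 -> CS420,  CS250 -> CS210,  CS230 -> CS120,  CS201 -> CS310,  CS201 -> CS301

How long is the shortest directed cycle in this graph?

3

For each vertex v, BFS finds the shortest path from v back to v.
The shortest such closed walk is CS210 → CS201 → CS301 → CS210, length 3.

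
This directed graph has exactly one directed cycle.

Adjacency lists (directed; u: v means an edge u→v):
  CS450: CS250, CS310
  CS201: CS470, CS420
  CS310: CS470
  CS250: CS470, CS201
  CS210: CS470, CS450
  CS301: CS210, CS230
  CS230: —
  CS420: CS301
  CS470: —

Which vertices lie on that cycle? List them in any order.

DFS with gray/black marking from CS301:
CS301 gray
  CS210 gray
    CS470 gray
    CS470 black
    CS450 gray
      CS250 gray
        CS250→CS470: CS470 black — skip
        CS201 gray
          CS201→CS470: CS470 black — skip
          CS420 gray
            CS420→CS301: CS301 is gray → back edge
Back edge closes the cycle CS301 → CS210 → CS450 → CS250 → CS201 → CS420 → CS301; its vertices are {CS201, CS210, CS250, CS301, CS420, CS450}.

CS201, CS210, CS250, CS301, CS420, CS450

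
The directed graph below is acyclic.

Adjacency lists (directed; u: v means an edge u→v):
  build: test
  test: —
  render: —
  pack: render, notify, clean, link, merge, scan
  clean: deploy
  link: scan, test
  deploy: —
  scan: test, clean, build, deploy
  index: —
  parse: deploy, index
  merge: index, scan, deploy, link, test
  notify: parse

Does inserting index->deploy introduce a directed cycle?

No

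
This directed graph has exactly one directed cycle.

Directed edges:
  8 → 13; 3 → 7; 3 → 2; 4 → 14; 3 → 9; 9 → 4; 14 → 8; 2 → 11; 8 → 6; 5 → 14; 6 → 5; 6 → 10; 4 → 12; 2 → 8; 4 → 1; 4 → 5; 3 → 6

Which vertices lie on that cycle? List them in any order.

DFS with gray/black marking from 8:
8 gray
  13 gray
  13 black
  6 gray
    10 gray
    10 black
    5 gray
      14 gray
        14→8: 8 is gray → back edge
Back edge closes the cycle 8 → 6 → 5 → 14 → 8; its vertices are {5, 6, 8, 14}.

5, 6, 8, 14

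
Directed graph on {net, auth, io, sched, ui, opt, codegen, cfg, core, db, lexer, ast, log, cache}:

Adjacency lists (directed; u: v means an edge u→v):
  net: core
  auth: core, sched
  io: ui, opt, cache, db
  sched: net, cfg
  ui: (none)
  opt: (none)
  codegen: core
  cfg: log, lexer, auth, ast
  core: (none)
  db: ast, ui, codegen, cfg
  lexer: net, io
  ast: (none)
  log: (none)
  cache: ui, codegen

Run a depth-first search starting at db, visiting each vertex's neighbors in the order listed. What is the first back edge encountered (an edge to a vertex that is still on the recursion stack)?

io->db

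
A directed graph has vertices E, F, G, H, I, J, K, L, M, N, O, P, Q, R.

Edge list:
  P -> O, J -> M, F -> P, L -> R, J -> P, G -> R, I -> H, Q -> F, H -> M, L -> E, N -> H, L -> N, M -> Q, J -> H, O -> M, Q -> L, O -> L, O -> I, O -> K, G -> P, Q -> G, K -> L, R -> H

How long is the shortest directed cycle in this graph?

5

For each vertex v, BFS finds the shortest path from v back to v.
The shortest such closed walk is M → Q → F → P → O → M, length 5.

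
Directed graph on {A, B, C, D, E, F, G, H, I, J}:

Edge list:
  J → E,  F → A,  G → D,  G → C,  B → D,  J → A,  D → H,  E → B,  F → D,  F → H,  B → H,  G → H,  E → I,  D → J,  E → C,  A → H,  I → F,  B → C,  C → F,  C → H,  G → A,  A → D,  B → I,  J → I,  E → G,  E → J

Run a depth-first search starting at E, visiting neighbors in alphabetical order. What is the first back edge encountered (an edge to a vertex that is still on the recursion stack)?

J->A

DFS from E (visiting neighbors in alphabetical order); mark gray on enter, black on exit:
E gray
  B gray
    C gray
      F gray
        A gray
          D gray
            H gray
            H black
            J gray
              J→A: A is gray → back edge
First back edge: J → A.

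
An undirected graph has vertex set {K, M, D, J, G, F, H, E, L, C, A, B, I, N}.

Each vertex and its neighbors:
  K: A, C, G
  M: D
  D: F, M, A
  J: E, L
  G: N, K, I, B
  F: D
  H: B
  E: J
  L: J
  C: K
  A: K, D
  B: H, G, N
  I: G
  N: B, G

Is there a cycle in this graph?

DFS, tracking each vertex's parent; an edge to a visited non-parent vertex closes a cycle.
Start from C:
visit C (parent –)
  visit K (parent C)
    visit A (parent K)
      A–K: parent, skip
      visit D (parent A)
        visit F (parent D)
          F–D: parent, skip
        visit M (parent D)
          M–D: parent, skip
        D–A: parent, skip
    K–C: parent, skip
    visit G (parent K)
      visit N (parent G)
        visit B (parent N)
          visit H (parent B)
            H–B: parent, skip
          B–G: G visited and ≠ parent → cycle
Cycle: G – N – B – G.

Yes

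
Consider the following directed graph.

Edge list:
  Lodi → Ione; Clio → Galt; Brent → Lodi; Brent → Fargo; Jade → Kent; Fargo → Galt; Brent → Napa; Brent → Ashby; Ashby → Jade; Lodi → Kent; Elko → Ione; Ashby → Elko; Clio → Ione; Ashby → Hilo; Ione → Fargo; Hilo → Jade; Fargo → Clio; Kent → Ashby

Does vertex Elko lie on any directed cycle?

No

Elko lies on a cycle iff there is a path from Elko back to itself.
Exploring from Elko, it never reaches itself; equivalently, its strongly connected component is a singleton.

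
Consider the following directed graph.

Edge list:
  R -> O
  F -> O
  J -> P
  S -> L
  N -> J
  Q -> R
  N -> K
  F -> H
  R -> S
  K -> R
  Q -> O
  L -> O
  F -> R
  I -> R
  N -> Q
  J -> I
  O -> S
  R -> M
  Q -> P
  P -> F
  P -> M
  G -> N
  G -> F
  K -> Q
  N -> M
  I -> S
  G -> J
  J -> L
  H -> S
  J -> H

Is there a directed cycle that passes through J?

J lies on a cycle iff there is a path from J back to itself.
Exploring from J, it never reaches itself; equivalently, its strongly connected component is a singleton.

No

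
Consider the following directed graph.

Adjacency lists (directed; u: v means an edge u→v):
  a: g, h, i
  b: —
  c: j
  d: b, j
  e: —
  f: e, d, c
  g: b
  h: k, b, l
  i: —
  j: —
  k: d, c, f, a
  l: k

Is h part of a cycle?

Yes

h is on a cycle iff h can reach itself via ≥1 edge.
h → k → a → h — yes.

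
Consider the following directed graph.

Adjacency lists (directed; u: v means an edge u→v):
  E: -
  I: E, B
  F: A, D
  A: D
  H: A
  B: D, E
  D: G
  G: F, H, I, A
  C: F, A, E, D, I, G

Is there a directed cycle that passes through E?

No

E lies on a cycle iff there is a path from E back to itself.
Exploring from E, it never reaches itself; equivalently, its strongly connected component is a singleton.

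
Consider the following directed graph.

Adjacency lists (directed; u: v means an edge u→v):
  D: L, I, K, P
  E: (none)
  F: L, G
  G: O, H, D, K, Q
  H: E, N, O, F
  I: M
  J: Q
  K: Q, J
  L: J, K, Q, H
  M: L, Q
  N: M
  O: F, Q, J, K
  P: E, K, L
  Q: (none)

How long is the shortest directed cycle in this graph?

For each vertex v, BFS finds the shortest path from v back to v.
The shortest such closed walk is G → H → F → G, length 3.

3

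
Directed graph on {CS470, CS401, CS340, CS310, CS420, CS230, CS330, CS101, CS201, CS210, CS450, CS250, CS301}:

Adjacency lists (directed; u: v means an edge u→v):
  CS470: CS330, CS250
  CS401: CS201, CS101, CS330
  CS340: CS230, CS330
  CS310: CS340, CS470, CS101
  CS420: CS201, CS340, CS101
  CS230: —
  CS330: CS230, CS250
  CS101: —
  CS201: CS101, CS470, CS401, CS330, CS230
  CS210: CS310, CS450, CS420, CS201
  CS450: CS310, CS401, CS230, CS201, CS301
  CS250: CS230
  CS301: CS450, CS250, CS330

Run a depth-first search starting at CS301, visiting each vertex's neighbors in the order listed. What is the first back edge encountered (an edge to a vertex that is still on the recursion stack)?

CS201→CS401

DFS from CS301 (visiting each vertex's neighbors in the order listed); mark gray on enter, black on exit:
CS301 gray
  CS450 gray
    CS310 gray
      CS340 gray
        CS230 gray
        CS230 black
        CS330 gray
          CS330→CS230: CS230 black — skip
          CS250 gray
            CS250→CS230: CS230 black — skip
          CS250 black
        CS330 black
      CS340 black
      CS470 gray
        CS470→CS330: CS330 black — skip
        CS470→CS250: CS250 black — skip
      CS470 black
      CS101 gray
      CS101 black
    CS310 black
    CS401 gray
      CS201 gray
        CS201→CS101: CS101 black — skip
        CS201→CS470: CS470 black — skip
        CS201→CS401: CS401 is gray → back edge
First back edge: CS201 → CS401.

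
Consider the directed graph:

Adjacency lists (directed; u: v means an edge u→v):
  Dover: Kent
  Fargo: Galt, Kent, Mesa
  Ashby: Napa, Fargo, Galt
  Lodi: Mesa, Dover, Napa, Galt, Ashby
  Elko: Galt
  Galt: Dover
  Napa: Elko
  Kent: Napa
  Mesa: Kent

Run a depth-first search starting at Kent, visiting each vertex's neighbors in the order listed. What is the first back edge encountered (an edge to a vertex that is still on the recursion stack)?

Dover->Kent

DFS from Kent (visiting each vertex's neighbors in the order listed); mark gray on enter, black on exit:
Kent gray
  Napa gray
    Elko gray
      Galt gray
        Dover gray
          Dover→Kent: Kent is gray → back edge
First back edge: Dover → Kent.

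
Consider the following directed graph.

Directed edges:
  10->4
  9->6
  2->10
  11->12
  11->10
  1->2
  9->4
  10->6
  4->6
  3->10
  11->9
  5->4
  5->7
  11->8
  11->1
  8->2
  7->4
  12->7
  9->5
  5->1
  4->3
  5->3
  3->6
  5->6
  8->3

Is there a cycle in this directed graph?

Yes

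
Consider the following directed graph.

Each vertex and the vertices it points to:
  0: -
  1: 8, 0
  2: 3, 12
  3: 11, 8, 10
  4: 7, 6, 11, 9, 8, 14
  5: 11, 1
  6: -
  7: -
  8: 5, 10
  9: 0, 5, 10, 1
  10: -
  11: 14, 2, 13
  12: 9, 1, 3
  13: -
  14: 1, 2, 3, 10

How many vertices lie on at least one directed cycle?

A vertex is on a directed cycle iff it belongs to a strongly connected component of size ≥ 2 (or has a self-loop).
The vertices on cycles are {1, 2, 3, 5, 8, 9, 11, 12, 14} — 9 in total.

9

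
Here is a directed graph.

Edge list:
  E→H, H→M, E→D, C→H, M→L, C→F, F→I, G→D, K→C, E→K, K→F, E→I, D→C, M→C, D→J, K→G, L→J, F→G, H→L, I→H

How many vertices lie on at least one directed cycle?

7

A vertex is on a directed cycle iff it belongs to a strongly connected component of size ≥ 2 (or has a self-loop).
The vertices on cycles are {C, D, F, G, H, I, M} — 7 in total.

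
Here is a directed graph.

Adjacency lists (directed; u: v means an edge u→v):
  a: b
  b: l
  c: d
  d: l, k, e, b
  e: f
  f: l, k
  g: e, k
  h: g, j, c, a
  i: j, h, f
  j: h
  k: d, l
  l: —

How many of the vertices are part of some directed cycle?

6

A vertex is on a directed cycle iff it belongs to a strongly connected component of size ≥ 2 (or has a self-loop).
The vertices on cycles are {d, e, f, h, j, k} — 6 in total.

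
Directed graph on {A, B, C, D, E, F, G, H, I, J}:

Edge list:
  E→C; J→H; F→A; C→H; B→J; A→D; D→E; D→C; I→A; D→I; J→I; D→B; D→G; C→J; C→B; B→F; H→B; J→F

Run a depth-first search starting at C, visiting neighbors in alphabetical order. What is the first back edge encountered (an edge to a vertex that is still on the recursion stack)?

D->B

DFS from C (visiting neighbors in alphabetical order); mark gray on enter, black on exit:
C gray
  B gray
    F gray
      A gray
        D gray
          D→B: B is gray → back edge
First back edge: D → B.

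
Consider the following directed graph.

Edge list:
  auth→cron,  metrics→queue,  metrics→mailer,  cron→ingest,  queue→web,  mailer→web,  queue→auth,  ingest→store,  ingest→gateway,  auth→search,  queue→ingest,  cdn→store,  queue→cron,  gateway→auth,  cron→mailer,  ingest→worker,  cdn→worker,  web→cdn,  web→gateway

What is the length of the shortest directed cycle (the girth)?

For each vertex v, BFS finds the shortest path from v back to v.
The shortest such closed walk is auth → cron → ingest → gateway → auth, length 4.

4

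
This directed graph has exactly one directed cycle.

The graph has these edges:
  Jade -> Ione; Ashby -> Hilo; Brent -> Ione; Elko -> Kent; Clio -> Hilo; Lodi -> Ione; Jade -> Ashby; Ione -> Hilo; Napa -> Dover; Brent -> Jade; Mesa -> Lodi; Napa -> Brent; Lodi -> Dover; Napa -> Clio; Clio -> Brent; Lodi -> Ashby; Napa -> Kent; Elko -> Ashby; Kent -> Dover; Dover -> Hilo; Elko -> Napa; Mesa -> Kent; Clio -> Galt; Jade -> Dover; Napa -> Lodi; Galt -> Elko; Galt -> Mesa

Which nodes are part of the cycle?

DFS with gray/black marking from Napa:
Napa gray
  Clio gray
    Hilo gray
    Hilo black
    Galt gray
      Mesa gray
        Lodi gray
          Dover gray
            Dover→Hilo: Hilo black — skip
          Dover black
          Ione gray
            Ione→Hilo: Hilo black — skip
          Ione black
          Ashby gray
            Ashby→Hilo: Hilo black — skip
          Ashby black
        Lodi black
        Kent gray
          Kent→Dover: Dover black — skip
        Kent black
      Mesa black
      Elko gray
        Elko→Napa: Napa is gray → back edge
Back edge closes the cycle Napa → Clio → Galt → Elko → Napa; its vertices are {Clio, Elko, Galt, Napa}.

Clio, Elko, Galt, Napa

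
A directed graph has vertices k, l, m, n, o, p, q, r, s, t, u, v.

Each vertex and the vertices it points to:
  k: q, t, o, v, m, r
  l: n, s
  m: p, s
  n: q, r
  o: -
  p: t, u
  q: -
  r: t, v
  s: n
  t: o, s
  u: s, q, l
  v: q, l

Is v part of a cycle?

v is on a cycle iff v can reach itself via ≥1 edge.
v → l → n → r → v — yes.

Yes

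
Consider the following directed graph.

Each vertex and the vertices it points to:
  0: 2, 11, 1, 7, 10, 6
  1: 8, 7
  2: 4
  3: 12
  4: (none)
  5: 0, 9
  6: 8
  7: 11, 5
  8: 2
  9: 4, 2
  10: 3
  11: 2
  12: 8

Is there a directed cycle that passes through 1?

Yes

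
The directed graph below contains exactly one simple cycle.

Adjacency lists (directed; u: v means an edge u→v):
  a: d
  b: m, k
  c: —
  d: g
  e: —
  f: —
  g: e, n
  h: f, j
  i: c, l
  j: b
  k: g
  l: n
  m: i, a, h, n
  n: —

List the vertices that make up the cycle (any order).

DFS with gray/black marking from b:
b gray
  m gray
    i gray
      c gray
      c black
      l gray
        n gray
        n black
      l black
    i black
    a gray
      d gray
        g gray
          e gray
          e black
          g→n: n black — skip
        g black
      d black
    a black
    h gray
      f gray
      f black
      j gray
        j→b: b is gray → back edge
Back edge closes the cycle b → m → h → j → b; its vertices are {b, h, j, m}.

b, h, j, m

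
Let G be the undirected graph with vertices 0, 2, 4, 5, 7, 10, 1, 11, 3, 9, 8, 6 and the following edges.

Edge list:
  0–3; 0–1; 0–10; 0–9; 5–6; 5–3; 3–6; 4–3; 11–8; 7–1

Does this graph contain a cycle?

Yes

DFS, tracking each vertex's parent; an edge to a visited non-parent vertex closes a cycle.
Start from 4:
visit 4 (parent –)
  visit 3 (parent 4)
    visit 0 (parent 3)
      visit 1 (parent 0)
        1–0: parent, skip
        visit 7 (parent 1)
          7–1: parent, skip
      visit 10 (parent 0)
        10–0: parent, skip
      0–3: parent, skip
      visit 9 (parent 0)
        9–0: parent, skip
    3–4: parent, skip
    visit 6 (parent 3)
      6–3: parent, skip
      visit 5 (parent 6)
        5–3: 3 visited and ≠ parent → cycle
Cycle: 3 – 6 – 5 – 3.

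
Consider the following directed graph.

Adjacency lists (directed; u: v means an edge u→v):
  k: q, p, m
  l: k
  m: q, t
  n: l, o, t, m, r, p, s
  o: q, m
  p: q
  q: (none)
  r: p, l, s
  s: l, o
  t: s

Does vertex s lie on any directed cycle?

Yes

s is on a cycle iff s can reach itself via ≥1 edge.
s → o → m → t → s — yes.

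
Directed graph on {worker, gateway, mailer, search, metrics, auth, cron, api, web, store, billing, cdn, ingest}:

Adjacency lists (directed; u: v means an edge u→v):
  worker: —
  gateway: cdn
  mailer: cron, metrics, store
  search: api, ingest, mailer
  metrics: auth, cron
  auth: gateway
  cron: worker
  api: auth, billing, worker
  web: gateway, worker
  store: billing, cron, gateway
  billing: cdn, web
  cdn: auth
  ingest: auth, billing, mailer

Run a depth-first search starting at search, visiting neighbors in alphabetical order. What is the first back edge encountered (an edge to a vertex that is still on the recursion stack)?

cdn→auth

DFS from search (visiting neighbors in alphabetical order); mark gray on enter, black on exit:
search gray
  api gray
    auth gray
      gateway gray
        cdn gray
          cdn→auth: auth is gray → back edge
First back edge: cdn → auth.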